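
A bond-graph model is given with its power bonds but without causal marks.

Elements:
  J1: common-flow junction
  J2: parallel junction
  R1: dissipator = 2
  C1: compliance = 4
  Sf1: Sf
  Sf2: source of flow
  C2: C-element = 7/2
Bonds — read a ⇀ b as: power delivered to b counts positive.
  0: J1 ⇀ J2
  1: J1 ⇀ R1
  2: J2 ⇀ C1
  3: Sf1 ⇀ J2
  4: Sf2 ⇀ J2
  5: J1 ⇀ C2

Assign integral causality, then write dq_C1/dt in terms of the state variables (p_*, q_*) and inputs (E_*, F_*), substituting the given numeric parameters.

dq_C1/dt = F_Sf1 + F_Sf2 - q_C1/8 - q_C2/7

β3 stroke at Sf1  (Sf1 (Sf) sets flow on bond)
β4 stroke at Sf2  (Sf2 (Sf) sets flow on bond)
β2 stroke at J2  (C1: C, integral causality)
β0 stroke at J1  (0-jn J2 has e-setter on 2)
β5 stroke at J1  (C2: C, integral causality)
β1 stroke at R1  (only one flow-in slot at J1)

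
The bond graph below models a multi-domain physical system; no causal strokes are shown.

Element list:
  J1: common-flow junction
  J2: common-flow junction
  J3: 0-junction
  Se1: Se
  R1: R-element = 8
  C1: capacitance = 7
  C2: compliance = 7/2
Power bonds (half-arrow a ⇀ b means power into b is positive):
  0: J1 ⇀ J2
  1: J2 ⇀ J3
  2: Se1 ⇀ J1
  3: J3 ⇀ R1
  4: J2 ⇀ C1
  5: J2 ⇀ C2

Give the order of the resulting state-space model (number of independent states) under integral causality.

2  (C1, C2 all integral)

#2 |J1  (Se1: effort source, stroke at far end)
#0 |J2  (only one flow-in slot at J1)
#4 |J2  (C1 outputs effort q/C1)
#5 |J2  (C2: C, integral causality)
#1 |J3  (only one flow-in slot at J2)
#3 |R1  (J3 effort already set via bond 1)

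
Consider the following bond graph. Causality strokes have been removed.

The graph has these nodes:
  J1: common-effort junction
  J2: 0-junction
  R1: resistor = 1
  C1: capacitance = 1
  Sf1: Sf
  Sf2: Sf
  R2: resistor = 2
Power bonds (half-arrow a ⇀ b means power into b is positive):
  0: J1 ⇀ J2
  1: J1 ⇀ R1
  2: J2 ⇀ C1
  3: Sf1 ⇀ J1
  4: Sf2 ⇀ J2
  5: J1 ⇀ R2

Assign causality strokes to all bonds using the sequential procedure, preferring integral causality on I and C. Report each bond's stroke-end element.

β3 |Sf1  (Sf1: flow source, stroke at near end)
β4 |Sf2  (Sf2 (Sf) sets flow on bond)
β2 |J2  (prefer integral on C1)
β0 |J1  (J2 effort already set via bond 2)
β1 |R1  (common-e at J1 fixed by 0)
β5 |R2  (J1: bond 0 brought effort, rest push out)

bond 0 |J1
bond 1 |R1
bond 2 |J2
bond 3 |Sf1
bond 4 |Sf2
bond 5 |R2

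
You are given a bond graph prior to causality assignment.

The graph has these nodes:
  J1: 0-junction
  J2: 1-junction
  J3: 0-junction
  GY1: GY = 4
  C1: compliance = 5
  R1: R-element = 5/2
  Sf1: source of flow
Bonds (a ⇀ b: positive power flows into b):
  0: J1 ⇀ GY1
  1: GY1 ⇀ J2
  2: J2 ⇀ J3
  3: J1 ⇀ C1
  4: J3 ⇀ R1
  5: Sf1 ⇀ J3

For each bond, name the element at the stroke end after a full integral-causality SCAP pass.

b5 stroke→Sf1  (Sf1 (Sf) sets flow on bond)
b3 stroke→J1  (C1: C, integral causality)
b0 stroke→GY1  (J1 effort already set via bond 3)
b1 stroke→GY1  (GY1 both-in/both-out from 0)
b2 stroke→J2  (1-jn J2 has f-setter on 1)
b4 stroke→J3  (closing 0-jn rule on J3)

#0 stroke at GY1
#1 stroke at GY1
#2 stroke at J2
#3 stroke at J1
#4 stroke at J3
#5 stroke at Sf1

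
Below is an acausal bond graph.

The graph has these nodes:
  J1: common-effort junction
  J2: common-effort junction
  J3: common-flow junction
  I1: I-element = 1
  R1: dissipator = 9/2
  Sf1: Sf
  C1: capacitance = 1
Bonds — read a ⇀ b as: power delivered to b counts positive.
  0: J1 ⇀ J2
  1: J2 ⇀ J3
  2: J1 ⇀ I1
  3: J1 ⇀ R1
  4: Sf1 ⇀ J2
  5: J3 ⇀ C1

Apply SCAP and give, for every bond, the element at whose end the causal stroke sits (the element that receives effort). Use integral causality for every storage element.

#0 stroke→J1
#1 stroke→J2
#2 stroke→I1
#3 stroke→R1
#4 stroke→Sf1
#5 stroke→J3

β4 stroke→Sf1  (Sf1: flow source, stroke at near end)
β2 stroke→I1  (I1 outputs flow p/I1)
β5 stroke→J3  (C1 integral (e out))
β1 stroke→J2  (J3: last free bond brings flow in)
β0 stroke→J1  (0-jn J2 has e-setter on 1)
β3 stroke→R1  (0-jn J1 has e-setter on 0)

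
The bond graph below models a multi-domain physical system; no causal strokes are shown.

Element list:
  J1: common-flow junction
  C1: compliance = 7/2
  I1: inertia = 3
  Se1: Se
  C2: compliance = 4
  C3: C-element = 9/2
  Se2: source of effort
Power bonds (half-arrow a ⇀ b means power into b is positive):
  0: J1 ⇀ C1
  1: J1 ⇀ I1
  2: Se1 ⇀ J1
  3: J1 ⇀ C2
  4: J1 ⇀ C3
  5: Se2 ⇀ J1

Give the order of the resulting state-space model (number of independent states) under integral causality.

β2 |J1  (Se1: effort source, stroke at far end)
β5 |J1  (Se2: effort source, stroke at far end)
β0 |J1  (C1: C, integral causality)
β1 |I1  (I1: I, integral causality)
β3 |J1  (J1: bond 1 brought flow, rest push out)
β4 |J1  (1-jn J1 has f-setter on 1)

4  (C1, C2, C3, I1 all integral)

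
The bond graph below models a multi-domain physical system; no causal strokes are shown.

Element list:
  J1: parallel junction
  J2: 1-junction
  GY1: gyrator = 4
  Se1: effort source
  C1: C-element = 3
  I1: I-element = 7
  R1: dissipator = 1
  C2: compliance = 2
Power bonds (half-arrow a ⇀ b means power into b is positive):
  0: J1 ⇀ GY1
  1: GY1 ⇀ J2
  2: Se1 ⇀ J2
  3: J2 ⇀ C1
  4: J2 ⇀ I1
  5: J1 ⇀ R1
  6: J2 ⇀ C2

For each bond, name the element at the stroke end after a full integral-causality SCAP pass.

bond 0 |J1
bond 1 |J2
bond 2 |J2
bond 3 |J2
bond 4 |I1
bond 5 |R1
bond 6 |J2

#2 →J2  (Se1 fixes effort; stroke away)
#3 →J2  (C1 integral (e out))
#4 →I1  (prefer integral on I1)
#1 →J2  (J2: bond 4 brought flow, rest push out)
#6 →J2  (J2 flow already set via bond 4)
#0 →J1  (GY GY1: same side as bond 1)
#5 →R1  (J1 effort already set via bond 0)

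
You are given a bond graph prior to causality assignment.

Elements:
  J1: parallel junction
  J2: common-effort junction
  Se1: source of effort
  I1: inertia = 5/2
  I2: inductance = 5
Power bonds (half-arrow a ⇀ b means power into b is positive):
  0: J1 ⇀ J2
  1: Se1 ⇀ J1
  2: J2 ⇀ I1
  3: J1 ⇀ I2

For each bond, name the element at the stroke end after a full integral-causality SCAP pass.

β0 stroke→J2
β1 stroke→J1
β2 stroke→I1
β3 stroke→I2

#1 →J1  (Se1 (Se) sets effort on bond)
#0 →J2  (common-e at J1 fixed by 1)
#3 →I2  (J1: bond 1 brought effort, rest push out)
#2 →I1  (common-e at J2 fixed by 0)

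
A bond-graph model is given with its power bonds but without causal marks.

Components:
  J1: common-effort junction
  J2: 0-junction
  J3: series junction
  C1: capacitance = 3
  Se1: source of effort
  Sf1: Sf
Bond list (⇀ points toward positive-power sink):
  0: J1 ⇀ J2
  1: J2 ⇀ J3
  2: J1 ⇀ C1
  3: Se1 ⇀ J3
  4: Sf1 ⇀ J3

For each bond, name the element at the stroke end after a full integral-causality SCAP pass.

β3 |J3  (Se1 fixes effort; stroke away)
β4 |Sf1  (Sf1 (Sf) sets flow on bond)
β1 |J3  (1-jn J3 has f-setter on 4)
β0 |J2  (closing 0-jn rule on J2)
β2 |J1  (J1 needs exactly one e-in)

β0 stroke at J2
β1 stroke at J3
β2 stroke at J1
β3 stroke at J3
β4 stroke at Sf1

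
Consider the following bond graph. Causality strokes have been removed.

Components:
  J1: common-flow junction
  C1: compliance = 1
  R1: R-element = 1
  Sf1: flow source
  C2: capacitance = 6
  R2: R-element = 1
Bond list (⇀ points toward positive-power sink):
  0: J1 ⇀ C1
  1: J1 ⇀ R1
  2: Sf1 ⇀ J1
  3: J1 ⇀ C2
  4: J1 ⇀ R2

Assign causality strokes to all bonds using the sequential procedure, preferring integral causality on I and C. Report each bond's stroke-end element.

bond 0 stroke→J1
bond 1 stroke→J1
bond 2 stroke→Sf1
bond 3 stroke→J1
bond 4 stroke→J1

b2 stroke→Sf1  (source Sf1 imposes f)
b0 stroke→J1  (J1: bond 2 brought flow, rest push out)
b1 stroke→J1  (1-jn J1 has f-setter on 2)
b3 stroke→J1  (common-f at J1 fixed by 2)
b4 stroke→J1  (J1 flow already set via bond 2)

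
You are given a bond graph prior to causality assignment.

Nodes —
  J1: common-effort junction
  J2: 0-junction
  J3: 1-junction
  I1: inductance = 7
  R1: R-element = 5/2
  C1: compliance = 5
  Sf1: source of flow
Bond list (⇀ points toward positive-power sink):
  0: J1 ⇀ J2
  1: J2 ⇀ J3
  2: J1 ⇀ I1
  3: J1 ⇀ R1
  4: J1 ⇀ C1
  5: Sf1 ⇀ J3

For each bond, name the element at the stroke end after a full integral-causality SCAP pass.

bond 0 stroke at J2
bond 1 stroke at J3
bond 2 stroke at I1
bond 3 stroke at R1
bond 4 stroke at J1
bond 5 stroke at Sf1

bond 5 stroke→Sf1  (source Sf1 imposes f)
bond 1 stroke→J3  (1-jn J3 has f-setter on 5)
bond 0 stroke→J2  (only one effort-in slot at J2)
bond 2 stroke→I1  (prefer integral on I1)
bond 4 stroke→J1  (C1 integral (e out))
bond 3 stroke→R1  (0-jn J1 has e-setter on 4)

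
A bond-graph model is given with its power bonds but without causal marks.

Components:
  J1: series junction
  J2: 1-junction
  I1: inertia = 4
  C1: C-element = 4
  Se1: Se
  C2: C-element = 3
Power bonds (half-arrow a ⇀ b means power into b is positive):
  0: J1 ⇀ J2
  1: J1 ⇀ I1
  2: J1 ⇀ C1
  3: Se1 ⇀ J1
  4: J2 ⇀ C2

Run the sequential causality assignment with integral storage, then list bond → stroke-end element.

#0 →J1
#1 →I1
#2 →J1
#3 →J1
#4 →J2

b3 stroke at J1  (source Se1 imposes e)
b1 stroke at I1  (I1 outputs flow p/I1)
b0 stroke at J1  (J1: bond 1 brought flow, rest push out)
b2 stroke at J1  (J1 flow already set via bond 1)
b4 stroke at J2  (J2: bond 0 brought flow, rest push out)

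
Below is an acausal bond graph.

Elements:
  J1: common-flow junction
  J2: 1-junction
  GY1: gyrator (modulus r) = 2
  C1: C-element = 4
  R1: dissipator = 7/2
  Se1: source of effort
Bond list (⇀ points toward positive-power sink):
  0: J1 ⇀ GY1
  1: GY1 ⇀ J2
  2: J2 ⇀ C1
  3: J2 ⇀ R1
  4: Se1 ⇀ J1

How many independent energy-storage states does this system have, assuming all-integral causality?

1  (C1 all integral)

#4 stroke at J1  (Se1 (Se) sets effort on bond)
#0 stroke at GY1  (J1 needs exactly one f-in)
#1 stroke at GY1  (GY1: gyrator matches bond 0)
#2 stroke at J2  (J2 flow already set via bond 1)
#3 stroke at J2  (J2: bond 1 brought flow, rest push out)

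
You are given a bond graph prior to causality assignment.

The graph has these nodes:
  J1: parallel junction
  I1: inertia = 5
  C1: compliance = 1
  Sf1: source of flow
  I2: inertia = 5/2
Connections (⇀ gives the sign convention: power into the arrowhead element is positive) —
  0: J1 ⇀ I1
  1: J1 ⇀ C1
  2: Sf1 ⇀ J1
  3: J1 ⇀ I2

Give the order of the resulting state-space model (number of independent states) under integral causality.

b2 →Sf1  (Sf1: flow source, stroke at near end)
b0 →I1  (I1 outputs flow p/I1)
b1 →J1  (C1 outputs effort q/C1)
b3 →I2  (J1: bond 1 brought effort, rest push out)

3  (C1, I1, I2 all integral)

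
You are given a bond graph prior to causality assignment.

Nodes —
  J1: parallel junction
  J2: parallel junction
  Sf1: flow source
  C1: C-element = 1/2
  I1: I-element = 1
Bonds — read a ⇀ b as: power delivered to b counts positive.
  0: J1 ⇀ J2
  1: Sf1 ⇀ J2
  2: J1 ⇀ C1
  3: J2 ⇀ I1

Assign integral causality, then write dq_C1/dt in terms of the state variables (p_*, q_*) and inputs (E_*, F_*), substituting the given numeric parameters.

dq_C1/dt = F_Sf1 - p_I1

bond 1 stroke at Sf1  (Sf1: flow source, stroke at near end)
bond 2 stroke at J1  (prefer integral on C1)
bond 0 stroke at J2  (J1 effort already set via bond 2)
bond 3 stroke at I1  (J2: bond 0 brought effort, rest push out)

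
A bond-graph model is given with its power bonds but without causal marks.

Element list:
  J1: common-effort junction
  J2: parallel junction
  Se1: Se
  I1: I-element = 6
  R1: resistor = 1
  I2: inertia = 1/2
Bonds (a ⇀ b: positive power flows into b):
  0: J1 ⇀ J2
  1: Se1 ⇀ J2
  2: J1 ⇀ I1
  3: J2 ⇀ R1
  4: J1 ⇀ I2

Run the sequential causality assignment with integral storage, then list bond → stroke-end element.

β0 →J1
β1 →J2
β2 →I1
β3 →R1
β4 →I2

#1 stroke at J2  (source Se1 imposes e)
#0 stroke at J1  (0-jn J2 has e-setter on 1)
#3 stroke at R1  (0-jn J2 has e-setter on 1)
#2 stroke at I1  (0-jn J1 has e-setter on 0)
#4 stroke at I2  (J1 effort already set via bond 0)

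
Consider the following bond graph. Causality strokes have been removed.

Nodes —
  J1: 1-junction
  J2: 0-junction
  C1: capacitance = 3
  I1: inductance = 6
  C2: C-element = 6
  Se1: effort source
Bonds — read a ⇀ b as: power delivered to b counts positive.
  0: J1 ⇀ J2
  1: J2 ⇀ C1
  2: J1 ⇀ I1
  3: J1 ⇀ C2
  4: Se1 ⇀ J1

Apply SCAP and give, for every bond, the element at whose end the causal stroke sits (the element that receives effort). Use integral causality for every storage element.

bond 4 →J1  (Se1: effort source, stroke at far end)
bond 1 →J2  (C1 integral (e out))
bond 0 →J1  (0-jn J2 has e-setter on 1)
bond 2 →I1  (I1 integral (f out))
bond 3 →J1  (J1 flow already set via bond 2)

#0 stroke at J1
#1 stroke at J2
#2 stroke at I1
#3 stroke at J1
#4 stroke at J1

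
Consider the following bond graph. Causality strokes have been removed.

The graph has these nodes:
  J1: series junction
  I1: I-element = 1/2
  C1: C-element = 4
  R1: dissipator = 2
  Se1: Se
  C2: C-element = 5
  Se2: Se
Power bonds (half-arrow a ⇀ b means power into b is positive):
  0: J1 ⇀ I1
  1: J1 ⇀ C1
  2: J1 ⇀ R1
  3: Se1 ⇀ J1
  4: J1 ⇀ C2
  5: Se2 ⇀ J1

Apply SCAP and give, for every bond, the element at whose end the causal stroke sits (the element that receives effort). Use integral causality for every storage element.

β3 stroke at J1  (Se1 (Se) sets effort on bond)
β5 stroke at J1  (Se2 fixes effort; stroke away)
β0 stroke at I1  (I1 integral (f out))
β1 stroke at J1  (J1: bond 0 brought flow, rest push out)
β2 stroke at J1  (1-jn J1 has f-setter on 0)
β4 stroke at J1  (J1 flow already set via bond 0)

#0 →I1
#1 →J1
#2 →J1
#3 →J1
#4 →J1
#5 →J1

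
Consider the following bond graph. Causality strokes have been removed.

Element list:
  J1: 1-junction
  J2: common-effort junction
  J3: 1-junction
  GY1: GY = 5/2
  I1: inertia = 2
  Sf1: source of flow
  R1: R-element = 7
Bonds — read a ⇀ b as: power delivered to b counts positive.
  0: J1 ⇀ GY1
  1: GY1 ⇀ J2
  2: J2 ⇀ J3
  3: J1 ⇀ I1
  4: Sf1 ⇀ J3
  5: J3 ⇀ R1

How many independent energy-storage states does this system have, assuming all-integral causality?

1  (I1 all integral)

b4 |Sf1  (Sf1: flow source, stroke at near end)
b2 |J3  (J3 flow already set via bond 4)
b5 |J3  (1-jn J3 has f-setter on 4)
b1 |J2  (J2 needs exactly one e-in)
b0 |J1  (through GY1, causality inverts; strokes same side of GY1)
b3 |I1  (J1: last free bond brings flow in)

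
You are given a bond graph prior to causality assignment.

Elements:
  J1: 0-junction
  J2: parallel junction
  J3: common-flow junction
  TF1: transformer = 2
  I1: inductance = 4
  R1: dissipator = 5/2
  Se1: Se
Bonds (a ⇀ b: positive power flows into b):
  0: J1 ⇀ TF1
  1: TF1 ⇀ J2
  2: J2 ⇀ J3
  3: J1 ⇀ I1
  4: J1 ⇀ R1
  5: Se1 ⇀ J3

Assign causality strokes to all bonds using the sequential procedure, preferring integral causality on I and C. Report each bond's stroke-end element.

β5 stroke→J3  (source Se1 imposes e)
β2 stroke→J2  (J3 needs exactly one f-in)
β1 stroke→TF1  (J2: bond 2 brought effort, rest push out)
β0 stroke→J1  (TF1 one-in-one-out from 1)
β3 stroke→I1  (J1: bond 0 brought effort, rest push out)
β4 stroke→R1  (J1: bond 0 brought effort, rest push out)

b0 |J1
b1 |TF1
b2 |J2
b3 |I1
b4 |R1
b5 |J3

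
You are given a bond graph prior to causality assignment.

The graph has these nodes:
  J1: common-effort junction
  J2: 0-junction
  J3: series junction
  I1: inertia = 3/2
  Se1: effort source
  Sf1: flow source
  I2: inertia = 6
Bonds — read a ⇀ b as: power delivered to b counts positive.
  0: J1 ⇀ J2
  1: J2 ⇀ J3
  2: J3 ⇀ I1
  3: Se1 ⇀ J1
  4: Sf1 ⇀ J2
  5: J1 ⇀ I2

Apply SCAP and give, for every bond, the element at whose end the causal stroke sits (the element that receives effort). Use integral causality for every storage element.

β0 stroke at J2
β1 stroke at J3
β2 stroke at I1
β3 stroke at J1
β4 stroke at Sf1
β5 stroke at I2

bond 3 →J1  (Se1 fixes effort; stroke away)
bond 4 →Sf1  (Sf1: flow source, stroke at near end)
bond 0 →J2  (J1 effort already set via bond 3)
bond 5 →I2  (J1: bond 3 brought effort, rest push out)
bond 1 →J3  (J2: bond 0 brought effort, rest push out)
bond 2 →I1  (closing 1-jn rule on J3)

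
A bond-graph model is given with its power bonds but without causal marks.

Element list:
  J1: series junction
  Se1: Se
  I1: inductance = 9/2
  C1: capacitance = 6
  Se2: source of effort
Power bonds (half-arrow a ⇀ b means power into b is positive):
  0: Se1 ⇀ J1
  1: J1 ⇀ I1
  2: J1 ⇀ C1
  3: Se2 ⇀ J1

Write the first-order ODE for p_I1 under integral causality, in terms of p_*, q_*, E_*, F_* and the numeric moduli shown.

dp_I1/dt = E_Se1 + E_Se2 - q_C1/6

#0 stroke→J1  (Se1 (Se) sets effort on bond)
#3 stroke→J1  (Se2 fixes effort; stroke away)
#1 stroke→I1  (prefer integral on I1)
#2 stroke→J1  (1-jn J1 has f-setter on 1)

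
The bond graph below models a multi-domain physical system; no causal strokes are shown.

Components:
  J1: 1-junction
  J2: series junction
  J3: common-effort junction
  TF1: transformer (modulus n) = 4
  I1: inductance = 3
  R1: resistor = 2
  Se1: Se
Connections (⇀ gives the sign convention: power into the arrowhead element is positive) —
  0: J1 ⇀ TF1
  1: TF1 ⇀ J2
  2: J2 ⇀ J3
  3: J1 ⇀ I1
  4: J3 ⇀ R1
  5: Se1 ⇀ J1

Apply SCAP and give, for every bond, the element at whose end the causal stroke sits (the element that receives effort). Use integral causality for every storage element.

bond 5 stroke at J1  (Se1: effort source, stroke at far end)
bond 3 stroke at I1  (I1 outputs flow p/I1)
bond 0 stroke at J1  (common-f at J1 fixed by 3)
bond 1 stroke at TF1  (through TF1, causality passes straight; one stroke at TF1)
bond 2 stroke at J2  (J2: bond 1 brought flow, rest push out)
bond 4 stroke at J3  (J3 needs exactly one e-in)

β0 |J1
β1 |TF1
β2 |J2
β3 |I1
β4 |J3
β5 |J1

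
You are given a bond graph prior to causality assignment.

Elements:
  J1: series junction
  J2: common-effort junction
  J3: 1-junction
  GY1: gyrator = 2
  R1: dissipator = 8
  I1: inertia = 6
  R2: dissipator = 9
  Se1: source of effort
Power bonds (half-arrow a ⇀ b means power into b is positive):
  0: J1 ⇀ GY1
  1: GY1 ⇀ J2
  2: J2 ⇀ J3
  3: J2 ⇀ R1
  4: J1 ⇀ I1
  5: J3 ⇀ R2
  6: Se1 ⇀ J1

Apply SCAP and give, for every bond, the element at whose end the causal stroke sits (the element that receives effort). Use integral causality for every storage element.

#0 stroke at J1
#1 stroke at J2
#2 stroke at J3
#3 stroke at R1
#4 stroke at I1
#5 stroke at R2
#6 stroke at J1

#6 stroke at J1  (Se1 (Se) sets effort on bond)
#4 stroke at I1  (I1 integral (f out))
#0 stroke at J1  (1-jn J1 has f-setter on 4)
#1 stroke at J2  (GY GY1: same side as bond 0)
#2 stroke at J3  (J2 effort already set via bond 1)
#3 stroke at R1  (J2: bond 1 brought effort, rest push out)
#5 stroke at R2  (only one flow-in slot at J3)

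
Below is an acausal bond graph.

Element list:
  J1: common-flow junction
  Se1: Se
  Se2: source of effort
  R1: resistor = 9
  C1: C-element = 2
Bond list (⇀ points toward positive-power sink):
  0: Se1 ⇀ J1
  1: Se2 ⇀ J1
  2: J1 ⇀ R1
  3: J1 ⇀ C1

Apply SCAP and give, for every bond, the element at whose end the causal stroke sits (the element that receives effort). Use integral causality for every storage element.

b0 stroke at J1
b1 stroke at J1
b2 stroke at R1
b3 stroke at J1

bond 0 stroke→J1  (Se1 (Se) sets effort on bond)
bond 1 stroke→J1  (Se2 (Se) sets effort on bond)
bond 3 stroke→J1  (C1: C, integral causality)
bond 2 stroke→R1  (J1 needs exactly one f-in)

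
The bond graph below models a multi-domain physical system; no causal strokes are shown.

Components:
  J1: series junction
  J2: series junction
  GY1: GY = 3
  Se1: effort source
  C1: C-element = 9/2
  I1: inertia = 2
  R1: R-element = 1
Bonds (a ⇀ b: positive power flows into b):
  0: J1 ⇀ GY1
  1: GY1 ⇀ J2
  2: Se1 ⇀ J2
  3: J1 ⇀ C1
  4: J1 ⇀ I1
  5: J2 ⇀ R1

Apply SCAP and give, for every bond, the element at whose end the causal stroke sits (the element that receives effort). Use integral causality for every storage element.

bond 0 |J1
bond 1 |J2
bond 2 |J2
bond 3 |J1
bond 4 |I1
bond 5 |R1

β2 stroke→J2  (Se1 fixes effort; stroke away)
β3 stroke→J1  (prefer integral on C1)
β4 stroke→I1  (I1 integral (f out))
β0 stroke→J1  (J1 flow already set via bond 4)
β1 stroke→J2  (through GY1, causality inverts; strokes same side of GY1)
β5 stroke→R1  (J2 needs exactly one f-in)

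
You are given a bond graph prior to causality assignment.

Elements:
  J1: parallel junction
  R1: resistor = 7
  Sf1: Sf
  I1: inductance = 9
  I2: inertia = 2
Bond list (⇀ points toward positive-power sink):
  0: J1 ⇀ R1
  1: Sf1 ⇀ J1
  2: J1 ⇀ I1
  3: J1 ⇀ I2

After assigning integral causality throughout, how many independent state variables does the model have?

bond 1 |Sf1  (source Sf1 imposes f)
bond 2 |I1  (prefer integral on I1)
bond 3 |I2  (I2: I, integral causality)
bond 0 |J1  (J1: last free bond brings effort in)

2  (I1, I2 all integral)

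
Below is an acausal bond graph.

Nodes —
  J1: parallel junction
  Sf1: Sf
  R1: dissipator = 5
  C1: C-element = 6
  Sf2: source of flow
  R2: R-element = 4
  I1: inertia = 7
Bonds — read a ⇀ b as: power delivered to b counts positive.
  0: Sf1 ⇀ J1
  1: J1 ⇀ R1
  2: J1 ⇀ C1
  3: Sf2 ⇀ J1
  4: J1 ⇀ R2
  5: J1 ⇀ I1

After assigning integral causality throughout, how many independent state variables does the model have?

#0 stroke at Sf1  (Sf1 fixes flow; stroke at Sf1)
#3 stroke at Sf2  (Sf2 fixes flow; stroke at Sf2)
#2 stroke at J1  (C1: C, integral causality)
#1 stroke at R1  (J1: bond 2 brought effort, rest push out)
#4 stroke at R2  (common-e at J1 fixed by 2)
#5 stroke at I1  (J1: bond 2 brought effort, rest push out)

2  (C1, I1 all integral)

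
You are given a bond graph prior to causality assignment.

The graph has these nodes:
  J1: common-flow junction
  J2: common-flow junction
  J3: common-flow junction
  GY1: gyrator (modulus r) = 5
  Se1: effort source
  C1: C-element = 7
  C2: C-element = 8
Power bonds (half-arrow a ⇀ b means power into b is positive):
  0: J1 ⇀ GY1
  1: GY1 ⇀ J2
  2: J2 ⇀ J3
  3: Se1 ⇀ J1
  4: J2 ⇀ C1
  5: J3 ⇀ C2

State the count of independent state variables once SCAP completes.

2  (C1, C2 all integral)

β3 →J1  (Se1: effort source, stroke at far end)
β0 →GY1  (only one flow-in slot at J1)
β1 →GY1  (through GY1, causality inverts; strokes same side of GY1)
β2 →J2  (J2 flow already set via bond 1)
β4 →J2  (1-jn J2 has f-setter on 1)
β5 →J3  (1-jn J3 has f-setter on 2)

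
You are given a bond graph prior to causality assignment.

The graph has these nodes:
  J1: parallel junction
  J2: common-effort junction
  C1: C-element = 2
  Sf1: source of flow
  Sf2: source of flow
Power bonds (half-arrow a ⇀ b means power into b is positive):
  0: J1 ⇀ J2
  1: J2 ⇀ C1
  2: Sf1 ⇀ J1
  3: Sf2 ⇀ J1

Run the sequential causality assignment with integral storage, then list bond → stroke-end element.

#0 |J1
#1 |J2
#2 |Sf1
#3 |Sf2

β2 →Sf1  (source Sf1 imposes f)
β3 →Sf2  (source Sf2 imposes f)
β0 →J1  (J1 needs exactly one e-in)
β1 →J2  (J2: last free bond brings effort in)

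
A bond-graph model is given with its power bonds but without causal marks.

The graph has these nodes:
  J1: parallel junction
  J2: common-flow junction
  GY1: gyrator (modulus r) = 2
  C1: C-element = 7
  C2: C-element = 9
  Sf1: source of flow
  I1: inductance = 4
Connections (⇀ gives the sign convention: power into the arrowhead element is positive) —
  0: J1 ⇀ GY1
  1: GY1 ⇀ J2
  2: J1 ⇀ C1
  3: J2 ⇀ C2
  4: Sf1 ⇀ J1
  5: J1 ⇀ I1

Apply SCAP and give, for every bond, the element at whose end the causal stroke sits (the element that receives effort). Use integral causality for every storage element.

b0 stroke→GY1
b1 stroke→GY1
b2 stroke→J1
b3 stroke→J2
b4 stroke→Sf1
b5 stroke→I1

b4 stroke→Sf1  (source Sf1 imposes f)
b2 stroke→J1  (C1 integral (e out))
b0 stroke→GY1  (J1: bond 2 brought effort, rest push out)
b5 stroke→I1  (J1 effort already set via bond 2)
b1 stroke→GY1  (GY1: gyrator matches bond 0)
b3 stroke→J2  (J2: bond 1 brought flow, rest push out)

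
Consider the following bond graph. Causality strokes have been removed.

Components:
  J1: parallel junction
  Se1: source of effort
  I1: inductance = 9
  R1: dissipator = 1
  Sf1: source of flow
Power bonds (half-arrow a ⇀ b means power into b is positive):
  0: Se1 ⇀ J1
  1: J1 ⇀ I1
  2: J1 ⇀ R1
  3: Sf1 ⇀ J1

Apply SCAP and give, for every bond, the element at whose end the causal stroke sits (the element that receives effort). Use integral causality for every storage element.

bond 0 →J1  (source Se1 imposes e)
bond 3 →Sf1  (Sf1 fixes flow; stroke at Sf1)
bond 1 →I1  (common-e at J1 fixed by 0)
bond 2 →R1  (common-e at J1 fixed by 0)

bond 0 stroke→J1
bond 1 stroke→I1
bond 2 stroke→R1
bond 3 stroke→Sf1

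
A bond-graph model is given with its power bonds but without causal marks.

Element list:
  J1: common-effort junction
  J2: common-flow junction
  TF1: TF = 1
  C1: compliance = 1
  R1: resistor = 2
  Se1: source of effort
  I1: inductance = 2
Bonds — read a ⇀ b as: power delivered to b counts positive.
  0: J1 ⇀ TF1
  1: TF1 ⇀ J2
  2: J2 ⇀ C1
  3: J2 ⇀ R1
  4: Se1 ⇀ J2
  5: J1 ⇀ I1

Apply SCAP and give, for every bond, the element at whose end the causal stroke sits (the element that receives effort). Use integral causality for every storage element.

b0 →J1
b1 →TF1
b2 →J2
b3 →J2
b4 →J2
b5 →I1

#4 |J2  (Se1 fixes effort; stroke away)
#2 |J2  (C1 integral (e out))
#5 |I1  (I1: I, integral causality)
#0 |J1  (J1 needs exactly one e-in)
#1 |TF1  (through TF1, causality passes straight; one stroke at TF1)
#3 |J2  (J2: bond 1 brought flow, rest push out)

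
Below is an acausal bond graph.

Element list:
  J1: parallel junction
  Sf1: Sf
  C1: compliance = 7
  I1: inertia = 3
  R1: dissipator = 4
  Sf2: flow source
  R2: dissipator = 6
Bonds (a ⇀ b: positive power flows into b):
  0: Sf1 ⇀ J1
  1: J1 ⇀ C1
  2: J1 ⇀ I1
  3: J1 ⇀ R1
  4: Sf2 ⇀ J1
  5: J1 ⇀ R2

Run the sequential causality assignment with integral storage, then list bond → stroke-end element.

#0 →Sf1
#1 →J1
#2 →I1
#3 →R1
#4 →Sf2
#5 →R2

β0 |Sf1  (source Sf1 imposes f)
β4 |Sf2  (source Sf2 imposes f)
β1 |J1  (prefer integral on C1)
β2 |I1  (J1: bond 1 brought effort, rest push out)
β3 |R1  (common-e at J1 fixed by 1)
β5 |R2  (common-e at J1 fixed by 1)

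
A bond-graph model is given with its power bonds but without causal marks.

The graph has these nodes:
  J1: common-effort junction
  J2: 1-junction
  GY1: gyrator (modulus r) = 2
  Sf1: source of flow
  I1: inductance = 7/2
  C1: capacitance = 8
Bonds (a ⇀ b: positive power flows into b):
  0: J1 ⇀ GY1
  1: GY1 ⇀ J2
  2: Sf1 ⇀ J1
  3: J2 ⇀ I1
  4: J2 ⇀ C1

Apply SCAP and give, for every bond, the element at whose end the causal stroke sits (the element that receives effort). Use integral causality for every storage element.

β2 stroke at Sf1  (Sf1: flow source, stroke at near end)
β0 stroke at J1  (J1: last free bond brings effort in)
β1 stroke at J2  (GY GY1: same side as bond 0)
β3 stroke at I1  (prefer integral on I1)
β4 stroke at J2  (J2: bond 3 brought flow, rest push out)

bond 0 stroke→J1
bond 1 stroke→J2
bond 2 stroke→Sf1
bond 3 stroke→I1
bond 4 stroke→J2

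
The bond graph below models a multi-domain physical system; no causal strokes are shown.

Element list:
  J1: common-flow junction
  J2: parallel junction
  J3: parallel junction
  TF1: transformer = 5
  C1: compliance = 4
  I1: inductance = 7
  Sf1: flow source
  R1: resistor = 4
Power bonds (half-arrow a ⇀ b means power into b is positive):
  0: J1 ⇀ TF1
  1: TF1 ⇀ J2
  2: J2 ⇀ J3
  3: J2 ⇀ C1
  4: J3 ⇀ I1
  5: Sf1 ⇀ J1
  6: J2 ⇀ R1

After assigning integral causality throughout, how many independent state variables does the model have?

#5 stroke at Sf1  (Sf1: flow source, stroke at near end)
#0 stroke at J1  (J1 flow already set via bond 5)
#1 stroke at TF1  (through TF1, causality passes straight; one stroke at TF1)
#3 stroke at J2  (C1 outputs effort q/C1)
#2 stroke at J3  (J2 effort already set via bond 3)
#6 stroke at R1  (common-e at J2 fixed by 3)
#4 stroke at I1  (J3 effort already set via bond 2)

2  (C1, I1 all integral)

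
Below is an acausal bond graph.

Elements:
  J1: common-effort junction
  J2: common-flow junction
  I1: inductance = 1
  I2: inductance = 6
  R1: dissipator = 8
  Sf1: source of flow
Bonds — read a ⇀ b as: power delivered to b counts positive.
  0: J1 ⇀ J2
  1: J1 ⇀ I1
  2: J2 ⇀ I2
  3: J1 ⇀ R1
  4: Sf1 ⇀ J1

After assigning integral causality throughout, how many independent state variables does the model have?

β4 stroke at Sf1  (Sf1 (Sf) sets flow on bond)
β1 stroke at I1  (I1 integral (f out))
β2 stroke at I2  (I2 outputs flow p/I2)
β0 stroke at J2  (J2 flow already set via bond 2)
β3 stroke at J1  (J1 needs exactly one e-in)

2  (I1, I2 all integral)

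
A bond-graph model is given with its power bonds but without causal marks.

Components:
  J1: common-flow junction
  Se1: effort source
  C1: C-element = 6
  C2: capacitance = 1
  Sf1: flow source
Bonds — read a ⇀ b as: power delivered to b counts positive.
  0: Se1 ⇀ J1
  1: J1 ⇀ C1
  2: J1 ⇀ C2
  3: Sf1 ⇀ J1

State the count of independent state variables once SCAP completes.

#0 |J1  (Se1: effort source, stroke at far end)
#3 |Sf1  (Sf1 fixes flow; stroke at Sf1)
#1 |J1  (J1: bond 3 brought flow, rest push out)
#2 |J1  (1-jn J1 has f-setter on 3)

2  (C1, C2 all integral)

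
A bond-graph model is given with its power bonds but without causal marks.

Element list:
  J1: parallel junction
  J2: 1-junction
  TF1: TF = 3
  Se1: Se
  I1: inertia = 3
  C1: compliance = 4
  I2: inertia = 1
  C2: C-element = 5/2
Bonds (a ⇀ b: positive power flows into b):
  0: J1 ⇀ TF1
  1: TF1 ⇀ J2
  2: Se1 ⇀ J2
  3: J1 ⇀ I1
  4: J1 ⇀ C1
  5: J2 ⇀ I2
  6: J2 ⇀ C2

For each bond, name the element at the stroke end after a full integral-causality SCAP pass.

β0 stroke→TF1
β1 stroke→J2
β2 stroke→J2
β3 stroke→I1
β4 stroke→J1
β5 stroke→I2
β6 stroke→J2

b2 |J2  (Se1 (Se) sets effort on bond)
b3 |I1  (prefer integral on I1)
b4 |J1  (C1 outputs effort q/C1)
b0 |TF1  (0-jn J1 has e-setter on 4)
b1 |J2  (TF1: transformer flips bond 0)
b5 |I2  (I2 integral (f out))
b6 |J2  (1-jn J2 has f-setter on 5)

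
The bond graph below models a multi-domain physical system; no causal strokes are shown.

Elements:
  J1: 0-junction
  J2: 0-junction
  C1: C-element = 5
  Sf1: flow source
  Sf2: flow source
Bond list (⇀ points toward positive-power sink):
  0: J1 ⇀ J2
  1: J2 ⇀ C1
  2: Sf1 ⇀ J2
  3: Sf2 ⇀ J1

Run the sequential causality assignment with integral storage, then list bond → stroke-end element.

β0 |J1
β1 |J2
β2 |Sf1
β3 |Sf2

β2 →Sf1  (source Sf1 imposes f)
β3 →Sf2  (source Sf2 imposes f)
β0 →J1  (closing 0-jn rule on J1)
β1 →J2  (only one effort-in slot at J2)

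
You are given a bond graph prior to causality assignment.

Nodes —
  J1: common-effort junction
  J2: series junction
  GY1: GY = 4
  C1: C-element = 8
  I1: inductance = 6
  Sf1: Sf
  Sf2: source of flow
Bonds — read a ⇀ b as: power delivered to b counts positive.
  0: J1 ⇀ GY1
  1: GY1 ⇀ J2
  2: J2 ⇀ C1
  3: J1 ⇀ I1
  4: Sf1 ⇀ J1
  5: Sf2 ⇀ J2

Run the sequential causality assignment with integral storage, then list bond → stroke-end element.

β0 stroke→J1
β1 stroke→J2
β2 stroke→J2
β3 stroke→I1
β4 stroke→Sf1
β5 stroke→Sf2

β4 |Sf1  (Sf1 fixes flow; stroke at Sf1)
β5 |Sf2  (Sf2: flow source, stroke at near end)
β1 |J2  (1-jn J2 has f-setter on 5)
β2 |J2  (common-f at J2 fixed by 5)
β0 |J1  (through GY1, causality inverts; strokes same side of GY1)
β3 |I1  (common-e at J1 fixed by 0)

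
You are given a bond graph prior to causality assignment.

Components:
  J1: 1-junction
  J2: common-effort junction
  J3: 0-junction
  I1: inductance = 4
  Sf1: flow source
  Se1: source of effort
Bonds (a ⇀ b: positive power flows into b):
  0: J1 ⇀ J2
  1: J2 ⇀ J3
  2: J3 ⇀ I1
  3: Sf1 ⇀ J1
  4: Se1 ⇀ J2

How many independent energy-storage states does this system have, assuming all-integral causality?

β3 →Sf1  (Sf1 fixes flow; stroke at Sf1)
β4 →J2  (Se1 (Se) sets effort on bond)
β0 →J1  (1-jn J1 has f-setter on 3)
β1 →J3  (J2 effort already set via bond 4)
β2 →I1  (0-jn J3 has e-setter on 1)

1  (I1 all integral)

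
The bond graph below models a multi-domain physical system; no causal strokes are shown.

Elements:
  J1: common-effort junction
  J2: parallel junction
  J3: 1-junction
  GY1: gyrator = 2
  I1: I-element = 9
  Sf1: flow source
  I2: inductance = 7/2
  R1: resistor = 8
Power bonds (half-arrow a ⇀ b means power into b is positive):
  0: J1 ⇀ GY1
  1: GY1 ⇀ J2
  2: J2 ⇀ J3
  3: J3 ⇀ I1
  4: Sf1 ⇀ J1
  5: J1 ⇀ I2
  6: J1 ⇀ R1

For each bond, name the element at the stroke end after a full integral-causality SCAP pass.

#4 stroke→Sf1  (source Sf1 imposes f)
#3 stroke→I1  (prefer integral on I1)
#2 stroke→J3  (common-f at J3 fixed by 3)
#1 stroke→J2  (J2 needs exactly one e-in)
#0 stroke→J1  (through GY1, causality inverts; strokes same side of GY1)
#5 stroke→I2  (common-e at J1 fixed by 0)
#6 stroke→R1  (common-e at J1 fixed by 0)

bond 0 →J1
bond 1 →J2
bond 2 →J3
bond 3 →I1
bond 4 →Sf1
bond 5 →I2
bond 6 →R1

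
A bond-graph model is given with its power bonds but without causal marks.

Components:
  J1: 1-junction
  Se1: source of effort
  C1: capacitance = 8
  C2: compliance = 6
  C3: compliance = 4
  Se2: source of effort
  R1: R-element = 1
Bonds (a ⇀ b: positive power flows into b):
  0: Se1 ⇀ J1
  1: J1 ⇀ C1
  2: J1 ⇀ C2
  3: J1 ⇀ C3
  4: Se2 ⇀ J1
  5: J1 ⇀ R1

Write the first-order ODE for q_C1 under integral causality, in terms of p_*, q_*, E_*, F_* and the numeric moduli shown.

bond 0 stroke→J1  (Se1 (Se) sets effort on bond)
bond 4 stroke→J1  (source Se2 imposes e)
bond 1 stroke→J1  (prefer integral on C1)
bond 2 stroke→J1  (C2 outputs effort q/C2)
bond 3 stroke→J1  (prefer integral on C3)
bond 5 stroke→R1  (only one flow-in slot at J1)

dq_C1/dt = E_Se1 + E_Se2 - q_C1/8 - q_C2/6 - q_C3/4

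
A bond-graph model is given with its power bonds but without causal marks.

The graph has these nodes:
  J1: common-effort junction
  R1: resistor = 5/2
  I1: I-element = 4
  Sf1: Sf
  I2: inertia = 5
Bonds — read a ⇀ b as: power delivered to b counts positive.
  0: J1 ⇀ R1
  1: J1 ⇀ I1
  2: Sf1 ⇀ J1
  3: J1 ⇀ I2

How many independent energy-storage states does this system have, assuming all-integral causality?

b2 |Sf1  (Sf1 (Sf) sets flow on bond)
b1 |I1  (I1 outputs flow p/I1)
b3 |I2  (I2 integral (f out))
b0 |J1  (only one effort-in slot at J1)

2  (I1, I2 all integral)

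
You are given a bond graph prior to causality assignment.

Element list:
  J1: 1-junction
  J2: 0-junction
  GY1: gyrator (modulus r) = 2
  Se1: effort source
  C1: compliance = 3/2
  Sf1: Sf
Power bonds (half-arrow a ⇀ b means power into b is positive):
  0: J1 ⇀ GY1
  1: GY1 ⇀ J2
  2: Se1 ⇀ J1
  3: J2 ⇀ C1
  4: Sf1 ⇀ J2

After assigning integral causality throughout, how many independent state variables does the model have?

bond 2 |J1  (Se1: effort source, stroke at far end)
bond 4 |Sf1  (Sf1 (Sf) sets flow on bond)
bond 0 |GY1  (closing 1-jn rule on J1)
bond 1 |GY1  (GY1 both-in/both-out from 0)
bond 3 |J2  (J2 needs exactly one e-in)

1  (C1 all integral)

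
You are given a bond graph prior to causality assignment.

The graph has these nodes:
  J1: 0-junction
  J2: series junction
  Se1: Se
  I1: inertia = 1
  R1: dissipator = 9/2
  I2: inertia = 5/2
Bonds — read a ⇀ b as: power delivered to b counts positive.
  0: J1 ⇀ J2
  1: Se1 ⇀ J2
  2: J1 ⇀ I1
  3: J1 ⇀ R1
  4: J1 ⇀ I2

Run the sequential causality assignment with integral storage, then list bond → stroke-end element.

bond 0 |J1
bond 1 |J2
bond 2 |I1
bond 3 |R1
bond 4 |I2

β1 stroke at J2  (source Se1 imposes e)
β0 stroke at J1  (only one flow-in slot at J2)
β2 stroke at I1  (0-jn J1 has e-setter on 0)
β3 stroke at R1  (0-jn J1 has e-setter on 0)
β4 stroke at I2  (J1: bond 0 brought effort, rest push out)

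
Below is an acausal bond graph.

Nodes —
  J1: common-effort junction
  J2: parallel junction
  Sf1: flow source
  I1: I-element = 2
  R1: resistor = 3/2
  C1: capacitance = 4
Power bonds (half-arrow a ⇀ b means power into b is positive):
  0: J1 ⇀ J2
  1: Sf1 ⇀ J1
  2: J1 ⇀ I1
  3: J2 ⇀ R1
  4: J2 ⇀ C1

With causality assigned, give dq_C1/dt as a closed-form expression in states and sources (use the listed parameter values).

dq_C1/dt = F_Sf1 - p_I1/2 - q_C1/6

#1 |Sf1  (Sf1: flow source, stroke at near end)
#2 |I1  (I1 outputs flow p/I1)
#0 |J1  (only one effort-in slot at J1)
#4 |J2  (prefer integral on C1)
#3 |R1  (J2 effort already set via bond 4)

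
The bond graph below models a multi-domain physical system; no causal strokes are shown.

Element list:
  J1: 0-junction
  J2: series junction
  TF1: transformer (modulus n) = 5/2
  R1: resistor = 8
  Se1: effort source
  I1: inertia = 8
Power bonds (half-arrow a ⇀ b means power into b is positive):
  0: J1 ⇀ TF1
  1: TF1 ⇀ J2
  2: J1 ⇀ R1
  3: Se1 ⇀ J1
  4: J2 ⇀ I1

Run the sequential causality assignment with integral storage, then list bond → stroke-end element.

#3 |J1  (Se1 (Se) sets effort on bond)
#0 |TF1  (common-e at J1 fixed by 3)
#2 |R1  (common-e at J1 fixed by 3)
#1 |J2  (TF1: transformer flips bond 0)
#4 |I1  (J2 needs exactly one f-in)

#0 stroke at TF1
#1 stroke at J2
#2 stroke at R1
#3 stroke at J1
#4 stroke at I1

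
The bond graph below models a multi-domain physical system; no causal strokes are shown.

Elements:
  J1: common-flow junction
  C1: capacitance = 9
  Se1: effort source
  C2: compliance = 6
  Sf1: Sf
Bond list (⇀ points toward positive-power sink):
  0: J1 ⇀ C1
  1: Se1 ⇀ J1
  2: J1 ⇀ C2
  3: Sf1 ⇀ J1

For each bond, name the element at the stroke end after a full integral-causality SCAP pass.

#0 stroke at J1
#1 stroke at J1
#2 stroke at J1
#3 stroke at Sf1

bond 1 stroke→J1  (Se1: effort source, stroke at far end)
bond 3 stroke→Sf1  (source Sf1 imposes f)
bond 0 stroke→J1  (J1: bond 3 brought flow, rest push out)
bond 2 stroke→J1  (common-f at J1 fixed by 3)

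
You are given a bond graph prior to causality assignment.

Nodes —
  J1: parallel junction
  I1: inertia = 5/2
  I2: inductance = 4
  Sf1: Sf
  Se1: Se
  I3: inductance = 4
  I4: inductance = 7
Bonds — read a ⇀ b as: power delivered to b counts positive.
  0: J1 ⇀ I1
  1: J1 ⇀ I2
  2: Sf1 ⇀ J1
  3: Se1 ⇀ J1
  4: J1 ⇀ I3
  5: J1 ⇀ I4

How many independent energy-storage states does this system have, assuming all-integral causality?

4  (I1, I2, I3, I4 all integral)

b2 stroke at Sf1  (Sf1: flow source, stroke at near end)
b3 stroke at J1  (source Se1 imposes e)
b0 stroke at I1  (J1 effort already set via bond 3)
b1 stroke at I2  (J1 effort already set via bond 3)
b4 stroke at I3  (0-jn J1 has e-setter on 3)
b5 stroke at I4  (J1: bond 3 brought effort, rest push out)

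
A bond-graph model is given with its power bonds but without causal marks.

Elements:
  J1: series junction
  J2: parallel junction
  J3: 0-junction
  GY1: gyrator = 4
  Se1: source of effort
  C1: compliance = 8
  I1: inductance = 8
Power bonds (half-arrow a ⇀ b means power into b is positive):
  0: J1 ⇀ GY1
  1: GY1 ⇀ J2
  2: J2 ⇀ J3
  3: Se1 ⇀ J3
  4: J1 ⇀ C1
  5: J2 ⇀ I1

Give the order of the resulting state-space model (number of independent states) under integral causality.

β3 stroke→J3  (Se1 fixes effort; stroke away)
β2 stroke→J2  (common-e at J3 fixed by 3)
β1 stroke→GY1  (J2: bond 2 brought effort, rest push out)
β5 stroke→I1  (J2: bond 2 brought effort, rest push out)
β0 stroke→GY1  (GY1: gyrator matches bond 1)
β4 stroke→J1  (J1 flow already set via bond 0)

2  (C1, I1 all integral)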